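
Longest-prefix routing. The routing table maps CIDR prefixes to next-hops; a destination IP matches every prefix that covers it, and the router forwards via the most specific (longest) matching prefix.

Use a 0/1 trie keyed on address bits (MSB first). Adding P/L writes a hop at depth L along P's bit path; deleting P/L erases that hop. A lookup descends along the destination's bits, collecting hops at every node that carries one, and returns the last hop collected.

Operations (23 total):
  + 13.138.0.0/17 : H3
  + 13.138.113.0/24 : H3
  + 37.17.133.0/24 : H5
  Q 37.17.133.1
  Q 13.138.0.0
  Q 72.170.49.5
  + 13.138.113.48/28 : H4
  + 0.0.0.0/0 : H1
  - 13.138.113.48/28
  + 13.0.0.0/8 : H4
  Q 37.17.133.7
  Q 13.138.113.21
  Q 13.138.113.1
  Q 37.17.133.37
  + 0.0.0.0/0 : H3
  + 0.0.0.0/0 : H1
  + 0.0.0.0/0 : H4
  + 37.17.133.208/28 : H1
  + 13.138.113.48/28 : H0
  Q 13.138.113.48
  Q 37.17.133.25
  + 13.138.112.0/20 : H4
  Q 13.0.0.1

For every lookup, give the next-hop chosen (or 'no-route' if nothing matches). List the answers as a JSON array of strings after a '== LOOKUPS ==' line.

Apply in order:
  + 13.138.0.0/17 (H3) depth=17
  + 13.138.113.0/24 (H3) depth=24
  + 37.17.133.0/24 (H5) depth=24
  ? 37.17.133.1  path d0:-→d1:-→d2:-→d3:-→d4:-→d5:-→d6:-→d7:-→d8:-→d9:-→d10:-→d11:-→d12:-→d13:-→d14:-→d15:-→d16:-→d17:-→d18:-→d19:-→d20:-→d21:-→d22:-→d23:-→d24:H5  best=H5
  ? 13.138.0.0  path d0:-→d1:-→d2:-→d3:-→d4:-→d5:-→d6:-→d7:-→d8:-→d9:-→d10:-→d11:-→d12:-→d13:-→d14:-→d15:-→d16:-→d17:H3  best=H3
  ? 72.170.49.5  path d0:-→d1:-  best=no-route
  + 13.138.113.48/28 (H4) depth=28
  + 0.0.0.0/0 (H1) depth=0
  del 13.138.113.48/28 (clear depth 28)
  + 13.0.0.0/8 (H4) depth=8
  ? 37.17.133.7  path d0:H1→d1:-→d2:-→d3:-→d4:-→d5:-→d6:-→d7:-→d8:-→d9:-→d10:-→d11:-→d12:-→d13:-→d14:-→d15:-→d16:-→d17:-→d18:-→d19:-→d20:-→d21:-→d22:-→d23:-→d24:H5  best=H5
  ? 13.138.113.21  path d0:H1→d1:-→d2:-→d3:-→d4:-→d5:-→d6:-→d7:-→d8:H4→d9:-→d10:-→d11:-→d12:-→d13:-→d14:-→d15:-→d16:-→d17:H3→d18:-→d19:-→d20:-→d21:-→d22:-→d23:-→d24:H3→d25:-→d26:-  best=H3
  ? 13.138.113.1  path d0:H1→d1:-→d2:-→d3:-→d4:-→d5:-→d6:-→d7:-→d8:H4→d9:-→d10:-→d11:-→d12:-→d13:-→d14:-→d15:-→d16:-→d17:H3→d18:-→d19:-→d20:-→d21:-→d22:-→d23:-→d24:H3→d25:-→d26:-  best=H3
  ? 37.17.133.37  path d0:H1→d1:-→d2:-→d3:-→d4:-→d5:-→d6:-→d7:-→d8:-→d9:-→d10:-→d11:-→d12:-→d13:-→d14:-→d15:-→d16:-→d17:-→d18:-→d19:-→d20:-→d21:-→d22:-→d23:-→d24:H5  best=H5
  + 0.0.0.0/0 (H3) depth=0
  + 0.0.0.0/0 (H1) depth=0
  + 0.0.0.0/0 (H4) depth=0
  + 37.17.133.208/28 (H1) depth=28
  + 13.138.113.48/28 (H0) depth=28
  ? 13.138.113.48  path d0:H4→d1:-→d2:-→d3:-→d4:-→d5:-→d6:-→d7:-→d8:H4→d9:-→d10:-→d11:-→d12:-→d13:-→d14:-→d15:-→d16:-→d17:H3→d18:-→d19:-→d20:-→d21:-→d22:-→d23:-→d24:H3→d25:-→d26:-→d27:-→d28:H0  best=H0
  ? 37.17.133.25  path d0:H4→d1:-→d2:-→d3:-→d4:-→d5:-→d6:-→d7:-→d8:-→d9:-→d10:-→d11:-→d12:-→d13:-→d14:-→d15:-→d16:-→d17:-→d18:-→d19:-→d20:-→d21:-→d22:-→d23:-→d24:H5  best=H5
  + 13.138.112.0/20 (H4) depth=20
  ? 13.0.0.1  path d0:H4→d1:-→d2:-→d3:-→d4:-→d5:-→d6:-→d7:-→d8:H4  best=H4

== LOOKUPS ==
["H5","H3","no-route","H5","H3","H3","H5","H0","H5","H4"]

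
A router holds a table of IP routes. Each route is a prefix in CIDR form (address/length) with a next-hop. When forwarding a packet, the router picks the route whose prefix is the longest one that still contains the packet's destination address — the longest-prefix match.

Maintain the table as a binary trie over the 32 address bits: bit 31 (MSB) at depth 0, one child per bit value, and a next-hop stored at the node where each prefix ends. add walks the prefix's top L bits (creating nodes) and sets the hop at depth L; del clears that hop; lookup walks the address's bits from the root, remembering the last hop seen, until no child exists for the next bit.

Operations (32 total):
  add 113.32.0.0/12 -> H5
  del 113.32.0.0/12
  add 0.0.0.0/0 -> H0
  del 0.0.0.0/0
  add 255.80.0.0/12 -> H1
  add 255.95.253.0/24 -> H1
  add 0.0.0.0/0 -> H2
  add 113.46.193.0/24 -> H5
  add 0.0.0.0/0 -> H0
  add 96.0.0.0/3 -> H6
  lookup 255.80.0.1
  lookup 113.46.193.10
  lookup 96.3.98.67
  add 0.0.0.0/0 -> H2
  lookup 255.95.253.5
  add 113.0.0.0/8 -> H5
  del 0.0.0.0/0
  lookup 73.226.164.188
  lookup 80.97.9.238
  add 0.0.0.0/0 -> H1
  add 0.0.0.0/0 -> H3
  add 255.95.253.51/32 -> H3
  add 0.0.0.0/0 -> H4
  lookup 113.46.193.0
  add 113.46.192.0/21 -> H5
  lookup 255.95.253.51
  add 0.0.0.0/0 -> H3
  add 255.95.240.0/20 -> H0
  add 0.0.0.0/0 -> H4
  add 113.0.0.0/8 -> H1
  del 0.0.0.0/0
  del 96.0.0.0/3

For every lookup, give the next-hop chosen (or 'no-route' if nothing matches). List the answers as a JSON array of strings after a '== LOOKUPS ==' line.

Process each operation:
  + 113.32.0.0/12 (H5) depth=12
  del 113.32.0.0/12 (clear depth 12)
  + 0.0.0.0/0 (H0) depth=0
  del 0.0.0.0/0 (clear depth 0)
  + 255.80.0.0/12 (H1) depth=12
  + 255.95.253.0/24 (H1) depth=24
  + 0.0.0.0/0 (H2) depth=0
  + 113.46.193.0/24 (H5) depth=24
  + 0.0.0.0/0 (H0) depth=0
  + 96.0.0.0/3 (H6) depth=3
  Q 255.80.0.1: descend 111111110101 ; hops seen [H0,H1] ; pick H1
  Q 113.46.193.10: descend 011100010010111011000001 ; hops seen [H0,H6,H5] ; pick H5
  Q 96.3.98.67: descend 011 ; hops seen [H0,H6] ; pick H6
  + 0.0.0.0/0 (H2) depth=0
  Q 255.95.253.5: descend 111111110101111111111101 ; hops seen [H2,H1,H1] ; pick H1
  + 113.0.0.0/8 (H5) depth=8
  del 0.0.0.0/0 (clear depth 0)
  Q 73.226.164.188: descend 01 ; hops seen [∅] ; pick no-route
  Q 80.97.9.238: descend 01 ; hops seen [∅] ; pick no-route
  + 0.0.0.0/0 (H1) depth=0
  + 0.0.0.0/0 (H3) depth=0
  + 255.95.253.51/32 (H3) depth=32
  + 0.0.0.0/0 (H4) depth=0
  Q 113.46.193.0: descend 011100010010111011000001 ; hops seen [H4,H6,H5,H5] ; pick H5
  + 113.46.192.0/21 (H5) depth=21
  Q 255.95.253.51: descend 11111111010111111111110100110011 ; hops seen [H4,H1,H1,H3] ; pick H3
  + 0.0.0.0/0 (H3) depth=0
  + 255.95.240.0/20 (H0) depth=20
  + 0.0.0.0/0 (H4) depth=0
  + 113.0.0.0/8 (H1) depth=8
  del 0.0.0.0/0 (clear depth 0)
  del 96.0.0.0/3 (clear depth 3)

== LOOKUPS ==
["H1","H5","H6","H1","no-route","no-route","H5","H3"]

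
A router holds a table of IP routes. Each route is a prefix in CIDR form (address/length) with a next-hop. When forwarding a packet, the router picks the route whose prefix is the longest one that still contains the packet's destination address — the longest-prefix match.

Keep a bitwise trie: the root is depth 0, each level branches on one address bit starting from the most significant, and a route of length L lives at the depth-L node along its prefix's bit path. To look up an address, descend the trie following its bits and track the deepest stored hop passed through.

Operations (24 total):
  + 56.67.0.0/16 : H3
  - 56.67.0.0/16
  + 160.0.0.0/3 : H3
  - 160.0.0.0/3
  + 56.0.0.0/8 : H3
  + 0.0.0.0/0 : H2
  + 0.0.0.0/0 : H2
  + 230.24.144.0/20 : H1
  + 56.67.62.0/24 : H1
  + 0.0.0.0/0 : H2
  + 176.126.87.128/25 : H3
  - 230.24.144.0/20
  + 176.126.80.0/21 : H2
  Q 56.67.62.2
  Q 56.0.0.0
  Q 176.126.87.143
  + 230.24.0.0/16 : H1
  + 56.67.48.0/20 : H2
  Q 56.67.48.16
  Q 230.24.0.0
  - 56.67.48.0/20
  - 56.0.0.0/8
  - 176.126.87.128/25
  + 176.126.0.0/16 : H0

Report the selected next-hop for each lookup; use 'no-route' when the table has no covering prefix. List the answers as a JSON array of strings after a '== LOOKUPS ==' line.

Process each operation:
  add 56.67.0.0/16 -> H3 at depth 16
  - 56.67.0.0/16 clear@16
  add 160.0.0.0/3 -> H3 at depth 3
  - 160.0.0.0/3 clear@3
  add 56.0.0.0/8 -> H3 at depth 8
  add 0.0.0.0/0 -> H2 at depth 0
  add 0.0.0.0/0 -> H2 at depth 0
  add 230.24.144.0/20 -> H1 at depth 20
  add 56.67.62.0/24 -> H1 at depth 24
  add 0.0.0.0/0 -> H2 at depth 0
  add 176.126.87.128/25 -> H3 at depth 25
  - 230.24.144.0/20 clear@20
  add 176.126.80.0/21 -> H2 at depth 21
  ? 56.67.62.2  path d0:H2→d1:-→d2:-→d3:-→d4:-→d5:-→d6:-→d7:-→d8:H3→d9:-→d10:-→d11:-→d12:-→d13:-→d14:-→d15:-→d16:-→d17:-→d18:-→d19:-→d20:-→d21:-→d22:-→d23:-→d24:H1  best=H1
  ? 56.0.0.0  path d0:H2→d1:-→d2:-→d3:-→d4:-→d5:-→d6:-→d7:-→d8:H3→d9:-  best=H3
  ? 176.126.87.143  path d0:H2→d1:-→d2:-→d3:-→d4:-→d5:-→d6:-→d7:-→d8:-→d9:-→d10:-→d11:-→d12:-→d13:-→d14:-→d15:-→d16:-→d17:-→d18:-→d19:-→d20:-→d21:H2→d22:-→d23:-→d24:-→d25:H3  best=H3
  add 230.24.0.0/16 -> H1 at depth 16
  add 56.67.48.0/20 -> H2 at depth 20
  ? 56.67.48.16  path d0:H2→d1:-→d2:-→d3:-→d4:-→d5:-→d6:-→d7:-→d8:H3→d9:-→d10:-→d11:-→d12:-→d13:-→d14:-→d15:-→d16:-→d17:-→d18:-→d19:-→d20:H2  best=H2
  ? 230.24.0.0  path d0:H2→d1:-→d2:-→d3:-→d4:-→d5:-→d6:-→d7:-→d8:-→d9:-→d10:-→d11:-→d12:-→d13:-→d14:-→d15:-→d16:H1  best=H1
  - 56.67.48.0/20 clear@20
  - 56.0.0.0/8 clear@8
  - 176.126.87.128/25 clear@25
  add 176.126.0.0/16 -> H0 at depth 16

== LOOKUPS ==
["H1","H3","H3","H2","H1"]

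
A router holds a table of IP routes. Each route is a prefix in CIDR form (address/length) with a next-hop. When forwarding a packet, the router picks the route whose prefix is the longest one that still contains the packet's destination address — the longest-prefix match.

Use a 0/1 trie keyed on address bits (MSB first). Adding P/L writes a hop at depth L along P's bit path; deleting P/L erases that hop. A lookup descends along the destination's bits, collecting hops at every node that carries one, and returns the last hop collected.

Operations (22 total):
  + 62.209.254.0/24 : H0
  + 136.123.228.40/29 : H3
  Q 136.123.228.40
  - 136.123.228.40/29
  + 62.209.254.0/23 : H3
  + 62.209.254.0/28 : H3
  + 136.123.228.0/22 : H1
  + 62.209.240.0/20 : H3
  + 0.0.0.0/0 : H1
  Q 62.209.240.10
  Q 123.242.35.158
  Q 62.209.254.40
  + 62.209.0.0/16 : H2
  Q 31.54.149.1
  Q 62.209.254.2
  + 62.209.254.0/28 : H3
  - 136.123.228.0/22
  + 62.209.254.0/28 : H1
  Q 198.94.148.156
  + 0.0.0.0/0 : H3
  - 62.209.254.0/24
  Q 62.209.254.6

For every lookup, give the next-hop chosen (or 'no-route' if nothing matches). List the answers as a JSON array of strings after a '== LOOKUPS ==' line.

Apply in order:
  add 62.209.254.0/24 -> H0 at depth 24
  add 136.123.228.40/29 -> H3 at depth 29
  lookup 136.123.228.40: bits 10001000011110111110010000101 walk d0:-→d1:-→d2:-→d3:-→d4:-→d5:-→d6:-→d7:-→d8:-→d9:-→d10:-→d11:-→d12:-→d13:-→d14:-→d15:-→d16:-→d17:-→d18:-→d19:-→d20:-→d21:-→d22:-→d23:-→d24:-→d25:-→d26:-→d27:-→d28:-→d29:H3 -> H3
  - 136.123.228.40/29 clear@29
  add 62.209.254.0/23 -> H3 at depth 23
  add 62.209.254.0/28 -> H3 at depth 28
  add 136.123.228.0/22 -> H1 at depth 22
  add 62.209.240.0/20 -> H3 at depth 20
  add 0.0.0.0/0 -> H1 at depth 0
  lookup 62.209.240.10: bits 00111110110100011111 walk d0:H1→d1:-→d2:-→d3:-→d4:-→d5:-→d6:-→d7:-→d8:-→d9:-→d10:-→d11:-→d12:-→d13:-→d14:-→d15:-→d16:-→d17:-→d18:-→d19:-→d20:H3 -> H3
  lookup 123.242.35.158: bits 0 walk d0:H1→d1:- -> H1
  lookup 62.209.254.40: bits 00111110110100011111111000 walk d0:H1→d1:-→d2:-→d3:-→d4:-→d5:-→d6:-→d7:-→d8:-→d9:-→d10:-→d11:-→d12:-→d13:-→d14:-→d15:-→d16:-→d17:-→d18:-→d19:-→d20:H3→d21:-→d22:-→d23:H3→d24:H0→d25:-→d26:- -> H0
  add 62.209.0.0/16 -> H2 at depth 16
  lookup 31.54.149.1: bits 00 walk d0:H1→d1:-→d2:- -> H1
  lookup 62.209.254.2: bits 0011111011010001111111100000 walk d0:H1→d1:-→d2:-→d3:-→d4:-→d5:-→d6:-→d7:-→d8:-→d9:-→d10:-→d11:-→d12:-→d13:-→d14:-→d15:-→d16:H2→d17:-→d18:-→d19:-→d20:H3→d21:-→d22:-→d23:H3→d24:H0→d25:-→d26:-→d27:-→d28:H3 -> H3
  add 62.209.254.0/28 -> H3 at depth 28
  - 136.123.228.0/22 clear@22
  add 62.209.254.0/28 -> H1 at depth 28
  lookup 198.94.148.156: bits 1 walk d0:H1→d1:- -> H1
  add 0.0.0.0/0 -> H3 at depth 0
  - 62.209.254.0/24 clear@24
  lookup 62.209.254.6: bits 0011111011010001111111100000 walk d0:H3→d1:-→d2:-→d3:-→d4:-→d5:-→d6:-→d7:-→d8:-→d9:-→d10:-→d11:-→d12:-→d13:-→d14:-→d15:-→d16:H2→d17:-→d18:-→d19:-→d20:H3→d21:-→d22:-→d23:H3→d24:-→d25:-→d26:-→d27:-→d28:H1 -> H1

== LOOKUPS ==
["H3","H3","H1","H0","H1","H3","H1","H1"]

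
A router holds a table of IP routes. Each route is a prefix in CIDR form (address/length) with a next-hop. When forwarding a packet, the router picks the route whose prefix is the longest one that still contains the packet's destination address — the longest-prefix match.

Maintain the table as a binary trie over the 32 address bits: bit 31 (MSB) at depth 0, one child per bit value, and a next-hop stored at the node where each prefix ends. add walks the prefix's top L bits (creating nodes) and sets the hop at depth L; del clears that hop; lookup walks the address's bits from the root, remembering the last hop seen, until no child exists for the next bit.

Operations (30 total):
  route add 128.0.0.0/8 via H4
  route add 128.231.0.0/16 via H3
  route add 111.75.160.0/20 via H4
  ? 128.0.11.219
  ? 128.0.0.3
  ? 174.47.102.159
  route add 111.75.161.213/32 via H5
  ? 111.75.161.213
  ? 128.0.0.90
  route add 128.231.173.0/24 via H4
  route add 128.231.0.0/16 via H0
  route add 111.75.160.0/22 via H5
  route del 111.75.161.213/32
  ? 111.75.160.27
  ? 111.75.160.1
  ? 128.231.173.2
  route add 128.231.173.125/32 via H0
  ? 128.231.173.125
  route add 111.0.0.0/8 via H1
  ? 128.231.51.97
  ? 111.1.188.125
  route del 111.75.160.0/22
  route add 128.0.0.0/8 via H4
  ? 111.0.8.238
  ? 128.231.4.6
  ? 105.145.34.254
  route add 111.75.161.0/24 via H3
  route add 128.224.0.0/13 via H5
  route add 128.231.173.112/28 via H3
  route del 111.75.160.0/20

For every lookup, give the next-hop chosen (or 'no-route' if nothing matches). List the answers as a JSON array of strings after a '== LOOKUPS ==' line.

Trace:
  add 128.0.0.0/8 -> H4 at depth 8
  add 128.231.0.0/16 -> H3 at depth 16
  add 111.75.160.0/20 -> H4 at depth 20
  Q 128.0.11.219: descend 10000000 ; hops seen [H4] ; pick H4
  Q 128.0.0.3: descend 10000000 ; hops seen [H4] ; pick H4
  Q 174.47.102.159: descend 10 ; hops seen [∅] ; pick no-route
  add 111.75.161.213/32 -> H5 at depth 32
  Q 111.75.161.213: descend 01101111010010111010000111010101 ; hops seen [H4,H5] ; pick H5
  Q 128.0.0.90: descend 10000000 ; hops seen [H4] ; pick H4
  add 128.231.173.0/24 -> H4 at depth 24
  add 128.231.0.0/16 -> H0 at depth 16
  add 111.75.160.0/22 -> H5 at depth 22
  - 111.75.161.213/32 clear@32
  Q 111.75.160.27: descend 01101111010010111010000 ; hops seen [H4,H5] ; pick H5
  Q 111.75.160.1: descend 01101111010010111010000 ; hops seen [H4,H5] ; pick H5
  Q 128.231.173.2: descend 100000001110011110101101 ; hops seen [H4,H0,H4] ; pick H4
  add 128.231.173.125/32 -> H0 at depth 32
  Q 128.231.173.125: descend 10000000111001111010110101111101 ; hops seen [H4,H0,H4,H0] ; pick H0
  add 111.0.0.0/8 -> H1 at depth 8
  Q 128.231.51.97: descend 1000000011100111 ; hops seen [H4,H0] ; pick H0
  Q 111.1.188.125: descend 011011110 ; hops seen [H1] ; pick H1
  - 111.75.160.0/22 clear@22
  add 128.0.0.0/8 -> H4 at depth 8
  Q 111.0.8.238: descend 011011110 ; hops seen [H1] ; pick H1
  Q 128.231.4.6: descend 1000000011100111 ; hops seen [H4,H0] ; pick H0
  Q 105.145.34.254: descend 01101 ; hops seen [∅] ; pick no-route
  add 111.75.161.0/24 -> H3 at depth 24
  add 128.224.0.0/13 -> H5 at depth 13
  add 128.231.173.112/28 -> H3 at depth 28
  - 111.75.160.0/20 clear@20

== LOOKUPS ==
["H4","H4","no-route","H5","H4","H5","H5","H4","H0","H0","H1","H1","H0","no-route"]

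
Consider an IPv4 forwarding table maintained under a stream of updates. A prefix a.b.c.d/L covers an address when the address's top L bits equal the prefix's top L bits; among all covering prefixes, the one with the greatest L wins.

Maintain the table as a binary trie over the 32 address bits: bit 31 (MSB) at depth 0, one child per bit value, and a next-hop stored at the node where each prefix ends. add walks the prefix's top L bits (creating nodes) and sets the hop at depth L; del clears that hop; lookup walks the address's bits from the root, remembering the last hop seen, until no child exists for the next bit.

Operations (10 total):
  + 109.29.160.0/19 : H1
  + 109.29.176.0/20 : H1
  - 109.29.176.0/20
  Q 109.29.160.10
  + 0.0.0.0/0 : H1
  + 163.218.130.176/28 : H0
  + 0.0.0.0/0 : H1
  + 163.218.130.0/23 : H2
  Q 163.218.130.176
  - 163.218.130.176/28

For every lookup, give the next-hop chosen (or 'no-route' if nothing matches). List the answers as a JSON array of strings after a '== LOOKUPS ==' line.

Apply in order:
  add 109.29.160.0/19 -> H1 at depth 19
  add 109.29.176.0/20 -> H1 at depth 20
  del 109.29.176.0/20 (clear depth 20)
  Q 109.29.160.10: descend 0110110100011101101 ; hops seen [H1] ; pick H1
  add 0.0.0.0/0 -> H1 at depth 0
  add 163.218.130.176/28 -> H0 at depth 28
  add 0.0.0.0/0 -> H1 at depth 0
  add 163.218.130.0/23 -> H2 at depth 23
  Q 163.218.130.176: descend 1010001111011010100000101011 ; hops seen [H1,H2,H0] ; pick H0
  del 163.218.130.176/28 (clear depth 28)

== LOOKUPS ==
["H1","H0"]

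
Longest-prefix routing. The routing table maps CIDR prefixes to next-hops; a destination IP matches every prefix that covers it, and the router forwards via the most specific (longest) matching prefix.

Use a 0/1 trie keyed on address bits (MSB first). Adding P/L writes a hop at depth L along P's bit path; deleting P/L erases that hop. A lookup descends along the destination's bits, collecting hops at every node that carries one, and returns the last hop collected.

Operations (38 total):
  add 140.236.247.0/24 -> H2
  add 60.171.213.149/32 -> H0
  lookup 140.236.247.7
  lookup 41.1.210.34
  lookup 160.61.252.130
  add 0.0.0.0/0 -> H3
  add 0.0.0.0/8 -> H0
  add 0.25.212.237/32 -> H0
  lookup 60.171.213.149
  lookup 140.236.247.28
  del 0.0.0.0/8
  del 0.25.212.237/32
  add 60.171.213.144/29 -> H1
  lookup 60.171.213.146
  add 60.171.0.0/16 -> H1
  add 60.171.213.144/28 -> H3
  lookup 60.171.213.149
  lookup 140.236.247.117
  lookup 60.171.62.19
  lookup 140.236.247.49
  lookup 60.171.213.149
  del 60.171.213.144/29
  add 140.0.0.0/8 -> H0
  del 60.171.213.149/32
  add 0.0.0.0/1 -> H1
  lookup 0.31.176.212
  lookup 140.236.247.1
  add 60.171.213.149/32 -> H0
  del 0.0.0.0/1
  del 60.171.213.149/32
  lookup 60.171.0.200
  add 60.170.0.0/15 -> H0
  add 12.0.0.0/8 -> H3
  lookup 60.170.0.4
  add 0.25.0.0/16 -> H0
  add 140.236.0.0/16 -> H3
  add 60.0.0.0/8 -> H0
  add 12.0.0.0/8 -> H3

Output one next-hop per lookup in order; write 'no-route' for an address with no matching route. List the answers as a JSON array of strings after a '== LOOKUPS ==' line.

Apply in order:
  add 140.236.247.0/24 -> H2 at depth 24
  add 60.171.213.149/32 -> H0 at depth 32
  ? 140.236.247.7  path d0:-→d1:-→d2:-→d3:-→d4:-→d5:-→d6:-→d7:-→d8:-→d9:-→d10:-→d11:-→d12:-→d13:-→d14:-→d15:-→d16:-→d17:-→d18:-→d19:-→d20:-→d21:-→d22:-→d23:-→d24:H2  best=H2
  ? 41.1.210.34  path d0:-→d1:-→d2:-→d3:-  best=no-route
  ? 160.61.252.130  path d0:-→d1:-→d2:-  best=no-route
  add 0.0.0.0/0 -> H3 at depth 0
  add 0.0.0.0/8 -> H0 at depth 8
  add 0.25.212.237/32 -> H0 at depth 32
  ? 60.171.213.149  path d0:H3→d1:-→d2:-→d3:-→d4:-→d5:-→d6:-→d7:-→d8:-→d9:-→d10:-→d11:-→d12:-→d13:-→d14:-→d15:-→d16:-→d17:-→d18:-→d19:-→d20:-→d21:-→d22:-→d23:-→d24:-→d25:-→d26:-→d27:-→d28:-→d29:-→d30:-→d31:-→d32:H0  best=H0
  ? 140.236.247.28  path d0:H3→d1:-→d2:-→d3:-→d4:-→d5:-→d6:-→d7:-→d8:-→d9:-→d10:-→d11:-→d12:-→d13:-→d14:-→d15:-→d16:-→d17:-→d18:-→d19:-→d20:-→d21:-→d22:-→d23:-→d24:H2  best=H2
  - 0.0.0.0/8 clear@8
  - 0.25.212.237/32 clear@32
  add 60.171.213.144/29 -> H1 at depth 29
  ? 60.171.213.146  path d0:H3→d1:-→d2:-→d3:-→d4:-→d5:-→d6:-→d7:-→d8:-→d9:-→d10:-→d11:-→d12:-→d13:-→d14:-→d15:-→d16:-→d17:-→d18:-→d19:-→d20:-→d21:-→d22:-→d23:-→d24:-→d25:-→d26:-→d27:-→d28:-→d29:H1  best=H1
  add 60.171.0.0/16 -> H1 at depth 16
  add 60.171.213.144/28 -> H3 at depth 28
  ? 60.171.213.149  path d0:H3→d1:-→d2:-→d3:-→d4:-→d5:-→d6:-→d7:-→d8:-→d9:-→d10:-→d11:-→d12:-→d13:-→d14:-→d15:-→d16:H1→d17:-→d18:-→d19:-→d20:-→d21:-→d22:-→d23:-→d24:-→d25:-→d26:-→d27:-→d28:H3→d29:H1→d30:-→d31:-→d32:H0  best=H0
  ? 140.236.247.117  path d0:H3→d1:-→d2:-→d3:-→d4:-→d5:-→d6:-→d7:-→d8:-→d9:-→d10:-→d11:-→d12:-→d13:-→d14:-→d15:-→d16:-→d17:-→d18:-→d19:-→d20:-→d21:-→d22:-→d23:-→d24:H2  best=H2
  ? 60.171.62.19  path d0:H3→d1:-→d2:-→d3:-→d4:-→d5:-→d6:-→d7:-→d8:-→d9:-→d10:-→d11:-→d12:-→d13:-→d14:-→d15:-→d16:H1  best=H1
  ? 140.236.247.49  path d0:H3→d1:-→d2:-→d3:-→d4:-→d5:-→d6:-→d7:-→d8:-→d9:-→d10:-→d11:-→d12:-→d13:-→d14:-→d15:-→d16:-→d17:-→d18:-→d19:-→d20:-→d21:-→d22:-→d23:-→d24:H2  best=H2
  ? 60.171.213.149  path d0:H3→d1:-→d2:-→d3:-→d4:-→d5:-→d6:-→d7:-→d8:-→d9:-→d10:-→d11:-→d12:-→d13:-→d14:-→d15:-→d16:H1→d17:-→d18:-→d19:-→d20:-→d21:-→d22:-→d23:-→d24:-→d25:-→d26:-→d27:-→d28:H3→d29:H1→d30:-→d31:-→d32:H0  best=H0
  - 60.171.213.144/29 clear@29
  add 140.0.0.0/8 -> H0 at depth 8
  - 60.171.213.149/32 clear@32
  add 0.0.0.0/1 -> H1 at depth 1
  ? 0.31.176.212  path d0:H3→d1:H1→d2:-→d3:-→d4:-→d5:-→d6:-→d7:-→d8:-→d9:-→d10:-→d11:-→d12:-→d13:-  best=H1
  ? 140.236.247.1  path d0:H3→d1:-→d2:-→d3:-→d4:-→d5:-→d6:-→d7:-→d8:H0→d9:-→d10:-→d11:-→d12:-→d13:-→d14:-→d15:-→d16:-→d17:-→d18:-→d19:-→d20:-→d21:-→d22:-→d23:-→d24:H2  best=H2
  add 60.171.213.149/32 -> H0 at depth 32
  - 0.0.0.0/1 clear@1
  - 60.171.213.149/32 clear@32
  ? 60.171.0.200  path d0:H3→d1:-→d2:-→d3:-→d4:-→d5:-→d6:-→d7:-→d8:-→d9:-→d10:-→d11:-→d12:-→d13:-→d14:-→d15:-→d16:H1  best=H1
  add 60.170.0.0/15 -> H0 at depth 15
  add 12.0.0.0/8 -> H3 at depth 8
  ? 60.170.0.4  path d0:H3→d1:-→d2:-→d3:-→d4:-→d5:-→d6:-→d7:-→d8:-→d9:-→d10:-→d11:-→d12:-→d13:-→d14:-→d15:H0  best=H0
  add 0.25.0.0/16 -> H0 at depth 16
  add 140.236.0.0/16 -> H3 at depth 16
  add 60.0.0.0/8 -> H0 at depth 8
  add 12.0.0.0/8 -> H3 at depth 8

== LOOKUPS ==
["H2","no-route","no-route","H0","H2","H1","H0","H2","H1","H2","H0","H1","H2","H1","H0"]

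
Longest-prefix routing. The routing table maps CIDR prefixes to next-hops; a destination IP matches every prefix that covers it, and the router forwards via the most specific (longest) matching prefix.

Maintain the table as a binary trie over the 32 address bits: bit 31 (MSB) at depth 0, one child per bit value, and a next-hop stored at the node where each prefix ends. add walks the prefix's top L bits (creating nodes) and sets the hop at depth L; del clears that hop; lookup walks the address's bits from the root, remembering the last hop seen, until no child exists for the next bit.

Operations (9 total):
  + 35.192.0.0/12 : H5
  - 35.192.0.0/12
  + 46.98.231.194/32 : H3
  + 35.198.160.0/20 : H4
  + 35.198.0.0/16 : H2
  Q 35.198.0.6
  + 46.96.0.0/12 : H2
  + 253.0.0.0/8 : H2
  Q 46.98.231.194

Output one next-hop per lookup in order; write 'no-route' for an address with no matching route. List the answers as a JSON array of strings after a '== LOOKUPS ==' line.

Trace:
  + 35.192.0.0/12 (H5) depth=12
  del 35.192.0.0/12 (clear depth 12)
  + 46.98.231.194/32 (H3) depth=32
  + 35.198.160.0/20 (H4) depth=20
  + 35.198.0.0/16 (H2) depth=16
  Q 35.198.0.6: descend 0010001111000110 ; hops seen [H2] ; pick H2
  + 46.96.0.0/12 (H2) depth=12
  + 253.0.0.0/8 (H2) depth=8
  Q 46.98.231.194: descend 00101110011000101110011111000010 ; hops seen [H2,H3] ; pick H3

== LOOKUPS ==
["H2","H3"]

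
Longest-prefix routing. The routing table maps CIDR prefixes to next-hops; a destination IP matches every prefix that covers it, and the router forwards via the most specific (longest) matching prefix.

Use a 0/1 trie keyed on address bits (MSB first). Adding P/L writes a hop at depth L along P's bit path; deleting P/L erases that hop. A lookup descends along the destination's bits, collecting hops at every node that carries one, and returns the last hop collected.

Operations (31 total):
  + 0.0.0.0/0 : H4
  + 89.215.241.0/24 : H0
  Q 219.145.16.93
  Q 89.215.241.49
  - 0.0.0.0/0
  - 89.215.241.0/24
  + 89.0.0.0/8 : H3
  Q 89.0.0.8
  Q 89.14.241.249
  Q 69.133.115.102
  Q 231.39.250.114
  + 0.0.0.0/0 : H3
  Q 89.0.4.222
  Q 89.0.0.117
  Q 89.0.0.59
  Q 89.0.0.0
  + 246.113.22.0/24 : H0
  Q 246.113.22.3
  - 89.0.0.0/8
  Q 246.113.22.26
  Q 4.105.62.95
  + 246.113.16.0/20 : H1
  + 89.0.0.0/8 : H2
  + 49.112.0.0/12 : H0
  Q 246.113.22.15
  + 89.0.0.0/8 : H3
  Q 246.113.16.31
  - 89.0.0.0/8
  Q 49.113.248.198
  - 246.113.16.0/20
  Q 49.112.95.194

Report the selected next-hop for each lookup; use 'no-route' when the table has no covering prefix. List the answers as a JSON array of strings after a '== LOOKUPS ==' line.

Process each operation:
  add 0.0.0.0/0 -> H4 at depth 0
  add 89.215.241.0/24 -> H0 at depth 24
  lookup 219.145.16.93: bits ε walk d0:H4 -> H4
  lookup 89.215.241.49: bits 010110011101011111110001 walk d0:H4→d1:-→d2:-→d3:-→d4:-→d5:-→d6:-→d7:-→d8:-→d9:-→d10:-→d11:-→d12:-→d13:-→d14:-→d15:-→d16:-→d17:-→d18:-→d19:-→d20:-→d21:-→d22:-→d23:-→d24:H0 -> H0
  del 0.0.0.0/0 (clear depth 0)
  del 89.215.241.0/24 (clear depth 24)
  add 89.0.0.0/8 -> H3 at depth 8
  lookup 89.0.0.8: bits 01011001 walk d0:-→d1:-→d2:-→d3:-→d4:-→d5:-→d6:-→d7:-→d8:H3 -> H3
  lookup 89.14.241.249: bits 01011001 walk d0:-→d1:-→d2:-→d3:-→d4:-→d5:-→d6:-→d7:-→d8:H3 -> H3
  lookup 69.133.115.102: bits 010 walk d0:-→d1:-→d2:-→d3:- -> no-route
  lookup 231.39.250.114: bits ε walk d0:- -> no-route
  add 0.0.0.0/0 -> H3 at depth 0
  lookup 89.0.4.222: bits 01011001 walk d0:H3→d1:-→d2:-→d3:-→d4:-→d5:-→d6:-→d7:-→d8:H3 -> H3
  lookup 89.0.0.117: bits 01011001 walk d0:H3→d1:-→d2:-→d3:-→d4:-→d5:-→d6:-→d7:-→d8:H3 -> H3
  lookup 89.0.0.59: bits 01011001 walk d0:H3→d1:-→d2:-→d3:-→d4:-→d5:-→d6:-→d7:-→d8:H3 -> H3
  lookup 89.0.0.0: bits 01011001 walk d0:H3→d1:-→d2:-→d3:-→d4:-→d5:-→d6:-→d7:-→d8:H3 -> H3
  add 246.113.22.0/24 -> H0 at depth 24
  lookup 246.113.22.3: bits 111101100111000100010110 walk d0:H3→d1:-→d2:-→d3:-→d4:-→d5:-→d6:-→d7:-→d8:-→d9:-→d10:-→d11:-→d12:-→d13:-→d14:-→d15:-→d16:-→d17:-→d18:-→d19:-→d20:-→d21:-→d22:-→d23:-→d24:H0 -> H0
  del 89.0.0.0/8 (clear depth 8)
  lookup 246.113.22.26: bits 111101100111000100010110 walk d0:H3→d1:-→d2:-→d3:-→d4:-→d5:-→d6:-→d7:-→d8:-→d9:-→d10:-→d11:-→d12:-→d13:-→d14:-→d15:-→d16:-→d17:-→d18:-→d19:-→d20:-→d21:-→d22:-→d23:-→d24:H0 -> H0
  lookup 4.105.62.95: bits 0 walk d0:H3→d1:- -> H3
  add 246.113.16.0/20 -> H1 at depth 20
  add 89.0.0.0/8 -> H2 at depth 8
  add 49.112.0.0/12 -> H0 at depth 12
  lookup 246.113.22.15: bits 111101100111000100010110 walk d0:H3→d1:-→d2:-→d3:-→d4:-→d5:-→d6:-→d7:-→d8:-→d9:-→d10:-→d11:-→d12:-→d13:-→d14:-→d15:-→d16:-→d17:-→d18:-→d19:-→d20:H1→d21:-→d22:-→d23:-→d24:H0 -> H0
  add 89.0.0.0/8 -> H3 at depth 8
  lookup 246.113.16.31: bits 111101100111000100010 walk d0:H3→d1:-→d2:-→d3:-→d4:-→d5:-→d6:-→d7:-→d8:-→d9:-→d10:-→d11:-→d12:-→d13:-→d14:-→d15:-→d16:-→d17:-→d18:-→d19:-→d20:H1→d21:- -> H1
  del 89.0.0.0/8 (clear depth 8)
  lookup 49.113.248.198: bits 001100010111 walk d0:H3→d1:-→d2:-→d3:-→d4:-→d5:-→d6:-→d7:-→d8:-→d9:-→d10:-→d11:-→d12:H0 -> H0
  del 246.113.16.0/20 (clear depth 20)
  lookup 49.112.95.194: bits 001100010111 walk d0:H3→d1:-→d2:-→d3:-→d4:-→d5:-→d6:-→d7:-→d8:-→d9:-→d10:-→d11:-→d12:H0 -> H0

== LOOKUPS ==
["H4","H0","H3","H3","no-route","no-route","H3","H3","H3","H3","H0","H0","H3","H0","H1","H0","H0"]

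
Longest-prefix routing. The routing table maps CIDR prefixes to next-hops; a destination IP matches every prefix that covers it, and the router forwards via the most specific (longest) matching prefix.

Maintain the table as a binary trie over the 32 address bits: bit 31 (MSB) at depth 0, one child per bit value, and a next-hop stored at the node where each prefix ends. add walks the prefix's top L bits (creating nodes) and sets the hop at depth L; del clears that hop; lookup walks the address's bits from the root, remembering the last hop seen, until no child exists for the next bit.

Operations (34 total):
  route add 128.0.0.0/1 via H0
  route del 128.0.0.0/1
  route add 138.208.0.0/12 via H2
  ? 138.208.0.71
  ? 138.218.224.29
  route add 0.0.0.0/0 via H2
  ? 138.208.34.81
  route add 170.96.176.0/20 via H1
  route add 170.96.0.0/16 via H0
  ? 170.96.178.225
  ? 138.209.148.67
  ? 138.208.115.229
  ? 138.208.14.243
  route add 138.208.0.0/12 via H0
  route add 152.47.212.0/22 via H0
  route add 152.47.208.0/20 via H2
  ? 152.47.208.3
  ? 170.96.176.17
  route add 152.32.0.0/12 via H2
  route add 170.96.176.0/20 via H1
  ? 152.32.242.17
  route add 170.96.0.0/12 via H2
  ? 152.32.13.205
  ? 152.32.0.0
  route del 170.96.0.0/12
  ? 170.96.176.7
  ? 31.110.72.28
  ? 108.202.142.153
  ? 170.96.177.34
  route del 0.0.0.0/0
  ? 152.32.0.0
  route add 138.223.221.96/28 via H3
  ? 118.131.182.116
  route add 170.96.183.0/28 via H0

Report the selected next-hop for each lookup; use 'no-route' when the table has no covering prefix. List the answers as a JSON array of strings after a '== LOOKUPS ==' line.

Trace:
  add 128.0.0.0/1 -> H0 at depth 1
  - 128.0.0.0/1 clear@1
  add 138.208.0.0/12 -> H2 at depth 12
  lookup 138.208.0.71: bits 100010101101 walk d0:-→d1:-→d2:-→d3:-→d4:-→d5:-→d6:-→d7:-→d8:-→d9:-→d10:-→d11:-→d12:H2 -> H2
  lookup 138.218.224.29: bits 100010101101 walk d0:-→d1:-→d2:-→d3:-→d4:-→d5:-→d6:-→d7:-→d8:-→d9:-→d10:-→d11:-→d12:H2 -> H2
  add 0.0.0.0/0 -> H2 at depth 0
  lookup 138.208.34.81: bits 100010101101 walk d0:H2→d1:-→d2:-→d3:-→d4:-→d5:-→d6:-→d7:-→d8:-→d9:-→d10:-→d11:-→d12:H2 -> H2
  add 170.96.176.0/20 -> H1 at depth 20
  add 170.96.0.0/16 -> H0 at depth 16
  lookup 170.96.178.225: bits 10101010011000001011 walk d0:H2→d1:-→d2:-→d3:-→d4:-→d5:-→d6:-→d7:-→d8:-→d9:-→d10:-→d11:-→d12:-→d13:-→d14:-→d15:-→d16:H0→d17:-→d18:-→d19:-→d20:H1 -> H1
  lookup 138.209.148.67: bits 100010101101 walk d0:H2→d1:-→d2:-→d3:-→d4:-→d5:-→d6:-→d7:-→d8:-→d9:-→d10:-→d11:-→d12:H2 -> H2
  lookup 138.208.115.229: bits 100010101101 walk d0:H2→d1:-→d2:-→d3:-→d4:-→d5:-→d6:-→d7:-→d8:-→d9:-→d10:-→d11:-→d12:H2 -> H2
  lookup 138.208.14.243: bits 100010101101 walk d0:H2→d1:-→d2:-→d3:-→d4:-→d5:-→d6:-→d7:-→d8:-→d9:-→d10:-→d11:-→d12:H2 -> H2
  add 138.208.0.0/12 -> H0 at depth 12
  add 152.47.212.0/22 -> H0 at depth 22
  add 152.47.208.0/20 -> H2 at depth 20
  lookup 152.47.208.3: bits 100110000010111111010 walk d0:H2→d1:-→d2:-→d3:-→d4:-→d5:-→d6:-→d7:-→d8:-→d9:-→d10:-→d11:-→d12:-→d13:-→d14:-→d15:-→d16:-→d17:-→d18:-→d19:-→d20:H2→d21:- -> H2
  lookup 170.96.176.17: bits 10101010011000001011 walk d0:H2→d1:-→d2:-→d3:-→d4:-→d5:-→d6:-→d7:-→d8:-→d9:-→d10:-→d11:-→d12:-→d13:-→d14:-→d15:-→d16:H0→d17:-→d18:-→d19:-→d20:H1 -> H1
  add 152.32.0.0/12 -> H2 at depth 12
  add 170.96.176.0/20 -> H1 at depth 20
  lookup 152.32.242.17: bits 100110000010 walk d0:H2→d1:-→d2:-→d3:-→d4:-→d5:-→d6:-→d7:-→d8:-→d9:-→d10:-→d11:-→d12:H2 -> H2
  add 170.96.0.0/12 -> H2 at depth 12
  lookup 152.32.13.205: bits 100110000010 walk d0:H2→d1:-→d2:-→d3:-→d4:-→d5:-→d6:-→d7:-→d8:-→d9:-→d10:-→d11:-→d12:H2 -> H2
  lookup 152.32.0.0: bits 100110000010 walk d0:H2→d1:-→d2:-→d3:-→d4:-→d5:-→d6:-→d7:-→d8:-→d9:-→d10:-→d11:-→d12:H2 -> H2
  - 170.96.0.0/12 clear@12
  lookup 170.96.176.7: bits 10101010011000001011 walk d0:H2→d1:-→d2:-→d3:-→d4:-→d5:-→d6:-→d7:-→d8:-→d9:-→d10:-→d11:-→d12:-→d13:-→d14:-→d15:-→d16:H0→d17:-→d18:-→d19:-→d20:H1 -> H1
  lookup 31.110.72.28: bits ε walk d0:H2 -> H2
  lookup 108.202.142.153: bits ε walk d0:H2 -> H2
  lookup 170.96.177.34: bits 10101010011000001011 walk d0:H2→d1:-→d2:-→d3:-→d4:-→d5:-→d6:-→d7:-→d8:-→d9:-→d10:-→d11:-→d12:-→d13:-→d14:-→d15:-→d16:H0→d17:-→d18:-→d19:-→d20:H1 -> H1
  - 0.0.0.0/0 clear@0
  lookup 152.32.0.0: bits 100110000010 walk d0:-→d1:-→d2:-→d3:-→d4:-→d5:-→d6:-→d7:-→d8:-→d9:-→d10:-→d11:-→d12:H2 -> H2
  add 138.223.221.96/28 -> H3 at depth 28
  lookup 118.131.182.116: bits ε walk d0:- -> no-route
  add 170.96.183.0/28 -> H0 at depth 28

== LOOKUPS ==
["H2","H2","H2","H1","H2","H2","H2","H2","H1","H2","H2","H2","H1","H2","H2","H1","H2","no-route"]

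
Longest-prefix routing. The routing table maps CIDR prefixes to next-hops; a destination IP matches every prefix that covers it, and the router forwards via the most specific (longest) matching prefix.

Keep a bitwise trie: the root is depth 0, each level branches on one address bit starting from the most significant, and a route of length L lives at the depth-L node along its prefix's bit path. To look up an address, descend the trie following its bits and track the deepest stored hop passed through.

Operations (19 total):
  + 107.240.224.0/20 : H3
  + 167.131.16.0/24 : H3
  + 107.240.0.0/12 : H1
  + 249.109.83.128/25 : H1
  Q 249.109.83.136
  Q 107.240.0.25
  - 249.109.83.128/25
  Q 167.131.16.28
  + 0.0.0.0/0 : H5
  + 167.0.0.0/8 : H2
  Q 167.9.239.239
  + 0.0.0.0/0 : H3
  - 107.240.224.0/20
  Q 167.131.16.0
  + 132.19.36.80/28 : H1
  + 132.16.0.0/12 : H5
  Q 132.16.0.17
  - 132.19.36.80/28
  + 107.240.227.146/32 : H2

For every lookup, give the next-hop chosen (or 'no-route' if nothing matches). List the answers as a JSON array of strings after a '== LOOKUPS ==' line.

Apply in order:
  add 107.240.224.0/20 -> H3 at depth 20
  add 167.131.16.0/24 -> H3 at depth 24
  add 107.240.0.0/12 -> H1 at depth 12
  add 249.109.83.128/25 -> H1 at depth 25
  lookup 249.109.83.136: bits 1111100101101101010100111 walk d0:-→d1:-→d2:-→d3:-→d4:-→d5:-→d6:-→d7:-→d8:-→d9:-→d10:-→d11:-→d12:-→d13:-→d14:-→d15:-→d16:-→d17:-→d18:-→d19:-→d20:-→d21:-→d22:-→d23:-→d24:-→d25:H1 -> H1
  lookup 107.240.0.25: bits 0110101111110000 walk d0:-→d1:-→d2:-→d3:-→d4:-→d5:-→d6:-→d7:-→d8:-→d9:-→d10:-→d11:-→d12:H1→d13:-→d14:-→d15:-→d16:- -> H1
  - 249.109.83.128/25 clear@25
  lookup 167.131.16.28: bits 101001111000001100010000 walk d0:-→d1:-→d2:-→d3:-→d4:-→d5:-→d6:-→d7:-→d8:-→d9:-→d10:-→d11:-→d12:-→d13:-→d14:-→d15:-→d16:-→d17:-→d18:-→d19:-→d20:-→d21:-→d22:-→d23:-→d24:H3 -> H3
  add 0.0.0.0/0 -> H5 at depth 0
  add 167.0.0.0/8 -> H2 at depth 8
  lookup 167.9.239.239: bits 10100111 walk d0:H5→d1:-→d2:-→d3:-→d4:-→d5:-→d6:-→d7:-→d8:H2 -> H2
  add 0.0.0.0/0 -> H3 at depth 0
  - 107.240.224.0/20 clear@20
  lookup 167.131.16.0: bits 101001111000001100010000 walk d0:H3→d1:-→d2:-→d3:-→d4:-→d5:-→d6:-→d7:-→d8:H2→d9:-→d10:-→d11:-→d12:-→d13:-→d14:-→d15:-→d16:-→d17:-→d18:-→d19:-→d20:-→d21:-→d22:-→d23:-→d24:H3 -> H3
  add 132.19.36.80/28 -> H1 at depth 28
  add 132.16.0.0/12 -> H5 at depth 12
  lookup 132.16.0.17: bits 10000100000100 walk d0:H3→d1:-→d2:-→d3:-→d4:-→d5:-→d6:-→d7:-→d8:-→d9:-→d10:-→d11:-→d12:H5→d13:-→d14:- -> H5
  - 132.19.36.80/28 clear@28
  add 107.240.227.146/32 -> H2 at depth 32

== LOOKUPS ==
["H1","H1","H3","H2","H3","H5"]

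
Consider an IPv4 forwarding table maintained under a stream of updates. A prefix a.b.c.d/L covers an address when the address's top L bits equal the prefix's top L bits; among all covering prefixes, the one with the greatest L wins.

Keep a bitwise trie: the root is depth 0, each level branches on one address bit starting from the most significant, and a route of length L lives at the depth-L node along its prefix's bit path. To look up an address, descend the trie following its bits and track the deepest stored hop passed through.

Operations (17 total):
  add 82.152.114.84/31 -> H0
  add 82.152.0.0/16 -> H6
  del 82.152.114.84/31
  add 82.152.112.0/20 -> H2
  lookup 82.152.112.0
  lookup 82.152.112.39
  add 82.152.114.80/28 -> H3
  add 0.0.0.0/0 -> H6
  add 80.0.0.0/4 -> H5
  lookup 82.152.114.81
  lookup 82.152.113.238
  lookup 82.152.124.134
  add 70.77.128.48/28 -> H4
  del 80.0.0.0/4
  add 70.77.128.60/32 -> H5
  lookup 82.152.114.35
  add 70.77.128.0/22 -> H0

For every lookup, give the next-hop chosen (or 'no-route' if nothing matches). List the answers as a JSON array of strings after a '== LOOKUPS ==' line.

Trace:
  add 82.152.114.84/31 -> H0 at depth 31
  add 82.152.0.0/16 -> H6 at depth 16
  - 82.152.114.84/31 clear@31
  add 82.152.112.0/20 -> H2 at depth 20
  lookup 82.152.112.0: bits 0101001010011000011100 walk d0:-→d1:-→d2:-→d3:-→d4:-→d5:-→d6:-→d7:-→d8:-→d9:-→d10:-→d11:-→d12:-→d13:-→d14:-→d15:-→d16:H6→d17:-→d18:-→d19:-→d20:H2→d21:-→d22:- -> H2
  lookup 82.152.112.39: bits 0101001010011000011100 walk d0:-→d1:-→d2:-→d3:-→d4:-→d5:-→d6:-→d7:-→d8:-→d9:-→d10:-→d11:-→d12:-→d13:-→d14:-→d15:-→d16:H6→d17:-→d18:-→d19:-→d20:H2→d21:-→d22:- -> H2
  add 82.152.114.80/28 -> H3 at depth 28
  add 0.0.0.0/0 -> H6 at depth 0
  add 80.0.0.0/4 -> H5 at depth 4
  lookup 82.152.114.81: bits 01010010100110000111001001010 walk d0:H6→d1:-→d2:-→d3:-→d4:H5→d5:-→d6:-→d7:-→d8:-→d9:-→d10:-→d11:-→d12:-→d13:-→d14:-→d15:-→d16:H6→d17:-→d18:-→d19:-→d20:H2→d21:-→d22:-→d23:-→d24:-→d25:-→d26:-→d27:-→d28:H3→d29:- -> H3
  lookup 82.152.113.238: bits 0101001010011000011100 walk d0:H6→d1:-→d2:-→d3:-→d4:H5→d5:-→d6:-→d7:-→d8:-→d9:-→d10:-→d11:-→d12:-→d13:-→d14:-→d15:-→d16:H6→d17:-→d18:-→d19:-→d20:H2→d21:-→d22:- -> H2
  lookup 82.152.124.134: bits 01010010100110000111 walk d0:H6→d1:-→d2:-→d3:-→d4:H5→d5:-→d6:-→d7:-→d8:-→d9:-→d10:-→d11:-→d12:-→d13:-→d14:-→d15:-→d16:H6→d17:-→d18:-→d19:-→d20:H2 -> H2
  add 70.77.128.48/28 -> H4 at depth 28
  - 80.0.0.0/4 clear@4
  add 70.77.128.60/32 -> H5 at depth 32
  lookup 82.152.114.35: bits 0101001010011000011100100 walk d0:H6→d1:-→d2:-→d3:-→d4:-→d5:-→d6:-→d7:-→d8:-→d9:-→d10:-→d11:-→d12:-→d13:-→d14:-→d15:-→d16:H6→d17:-→d18:-→d19:-→d20:H2→d21:-→d22:-→d23:-→d24:-→d25:- -> H2
  add 70.77.128.0/22 -> H0 at depth 22

== LOOKUPS ==
["H2","H2","H3","H2","H2","H2"]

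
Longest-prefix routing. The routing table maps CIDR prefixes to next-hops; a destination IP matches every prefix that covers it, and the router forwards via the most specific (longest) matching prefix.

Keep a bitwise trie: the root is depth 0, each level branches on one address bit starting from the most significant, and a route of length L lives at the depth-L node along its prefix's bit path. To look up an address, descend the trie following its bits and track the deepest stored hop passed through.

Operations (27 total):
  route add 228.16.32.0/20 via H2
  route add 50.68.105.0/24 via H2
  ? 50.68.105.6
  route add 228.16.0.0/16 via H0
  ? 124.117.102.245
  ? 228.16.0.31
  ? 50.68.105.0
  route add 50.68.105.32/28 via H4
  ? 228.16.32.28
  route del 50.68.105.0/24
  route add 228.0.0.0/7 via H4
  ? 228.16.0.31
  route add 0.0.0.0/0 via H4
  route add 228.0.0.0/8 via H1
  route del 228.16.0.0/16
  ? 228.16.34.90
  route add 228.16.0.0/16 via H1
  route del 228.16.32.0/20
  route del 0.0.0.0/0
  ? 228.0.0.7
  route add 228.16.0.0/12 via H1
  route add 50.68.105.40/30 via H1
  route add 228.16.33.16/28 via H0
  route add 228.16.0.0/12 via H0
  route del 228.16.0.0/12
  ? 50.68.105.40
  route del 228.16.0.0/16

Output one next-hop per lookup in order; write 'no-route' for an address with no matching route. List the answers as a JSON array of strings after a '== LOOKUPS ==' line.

Trace:
  + 228.16.32.0/20 (H2) depth=20
  + 50.68.105.0/24 (H2) depth=24
  Q 50.68.105.6: descend 001100100100010001101001 ; hops seen [H2] ; pick H2
  + 228.16.0.0/16 (H0) depth=16
  Q 124.117.102.245: descend 0 ; hops seen [∅] ; pick no-route
  Q 228.16.0.31: descend 111001000001000000 ; hops seen [H0] ; pick H0
  Q 50.68.105.0: descend 001100100100010001101001 ; hops seen [H2] ; pick H2
  + 50.68.105.32/28 (H4) depth=28
  Q 228.16.32.28: descend 11100100000100000010 ; hops seen [H0,H2] ; pick H2
  del 50.68.105.0/24 (clear depth 24)
  + 228.0.0.0/7 (H4) depth=7
  Q 228.16.0.31: descend 111001000001000000 ; hops seen [H4,H0] ; pick H0
  + 0.0.0.0/0 (H4) depth=0
  + 228.0.0.0/8 (H1) depth=8
  del 228.16.0.0/16 (clear depth 16)
  Q 228.16.34.90: descend 11100100000100000010 ; hops seen [H4,H4,H1,H2] ; pick H2
  + 228.16.0.0/16 (H1) depth=16
  del 228.16.32.0/20 (clear depth 20)
  del 0.0.0.0/0 (clear depth 0)
  Q 228.0.0.7: descend 11100100000 ; hops seen [H4,H1] ; pick H1
  + 228.16.0.0/12 (H1) depth=12
  + 50.68.105.40/30 (H1) depth=30
  + 228.16.33.16/28 (H0) depth=28
  + 228.16.0.0/12 (H0) depth=12
  del 228.16.0.0/12 (clear depth 12)
  Q 50.68.105.40: descend 001100100100010001101001001010 ; hops seen [H4,H1] ; pick H1
  del 228.16.0.0/16 (clear depth 16)

== LOOKUPS ==
["H2","no-route","H0","H2","H2","H0","H2","H1","H1"]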